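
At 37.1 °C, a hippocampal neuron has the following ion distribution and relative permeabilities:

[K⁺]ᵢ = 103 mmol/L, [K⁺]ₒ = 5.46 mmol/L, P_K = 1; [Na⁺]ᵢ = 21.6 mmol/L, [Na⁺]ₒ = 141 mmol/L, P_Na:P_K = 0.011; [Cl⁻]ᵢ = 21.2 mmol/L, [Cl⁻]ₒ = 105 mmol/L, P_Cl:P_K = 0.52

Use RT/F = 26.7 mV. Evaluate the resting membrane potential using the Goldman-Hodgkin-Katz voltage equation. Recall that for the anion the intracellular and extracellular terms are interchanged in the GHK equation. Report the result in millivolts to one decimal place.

-57.9 mV

Vm = 26.7 · ln[(Σ P·[cation]ₒ + Σ P·[anion]ᵢ) / (Σ P·[cation]ᵢ + Σ P·[anion]ₒ)]
Numerator = 1×5.46 + 0.011×141 + 0.52×21.2 = 18.04
Denominator = 1×103 + 0.011×21.6 + 0.52×105 = 157.8
Vm = 26.7 · ln(0.11426) = 26.7 × (-2.1693) = -57.92 mV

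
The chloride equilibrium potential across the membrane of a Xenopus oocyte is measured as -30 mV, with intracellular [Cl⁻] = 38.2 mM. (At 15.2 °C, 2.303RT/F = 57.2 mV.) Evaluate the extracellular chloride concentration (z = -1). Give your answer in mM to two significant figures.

130 mM

Nernst: E = (57.2/-1) · log₁₀([out]/[in]), so log₁₀([out]/[in]) = -30.0 × -1 / 57.2 = 0.5245.
[out]/[in] = 10^(0.5245) = 3.346.
[out] = 3.346 × 38.2 = 127.8 mM.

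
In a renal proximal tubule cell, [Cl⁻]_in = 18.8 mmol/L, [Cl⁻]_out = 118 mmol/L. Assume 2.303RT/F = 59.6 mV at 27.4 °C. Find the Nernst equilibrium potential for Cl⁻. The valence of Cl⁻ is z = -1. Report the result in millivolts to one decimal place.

-47.5 mV

E = (59.6/z) · log₁₀([Cl⁻]_out/[Cl⁻]_in) with z = -1.
For an anion, dividing by z = -1 reverses the sign.
= (59.6/-1) · log₁₀(118/18.8) = -59.60 · log₁₀(6.277)
= -59.60 · (0.7977) = -47.54 mV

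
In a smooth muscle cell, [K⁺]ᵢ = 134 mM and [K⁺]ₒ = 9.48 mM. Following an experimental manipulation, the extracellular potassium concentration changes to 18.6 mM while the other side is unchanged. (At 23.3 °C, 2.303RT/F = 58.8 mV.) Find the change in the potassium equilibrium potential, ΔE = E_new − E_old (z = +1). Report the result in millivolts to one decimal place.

17.2 mV

E_old = (58.8/1)·log₁₀(9.48/134) = -67.64 mV
E_new = (58.8/1)·log₁₀(18.6/134) = -50.43 mV
ΔE = -50.43 − (-67.64) = 17.21 mV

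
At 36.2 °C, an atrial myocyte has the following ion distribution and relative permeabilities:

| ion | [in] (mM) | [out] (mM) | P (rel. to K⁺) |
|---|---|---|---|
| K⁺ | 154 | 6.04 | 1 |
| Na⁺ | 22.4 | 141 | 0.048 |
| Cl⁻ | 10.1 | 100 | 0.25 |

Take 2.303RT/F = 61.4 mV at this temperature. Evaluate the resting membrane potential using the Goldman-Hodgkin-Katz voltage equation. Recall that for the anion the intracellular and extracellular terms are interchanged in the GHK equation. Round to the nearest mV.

-66 mV

Vm = 61.4 · log₁₀[(Σ P·[cation]ₒ + Σ P·[anion]ᵢ) / (Σ P·[cation]ᵢ + Σ P·[anion]ₒ)]
Numerator = 1×6.04 + 0.048×141 + 0.25×10.1 = 15.33
Denominator = 1×154 + 0.048×22.4 + 0.25×100 = 180.1
Vm = 61.4 · log₁₀(0.085148) = 61.4 × (-1.0698) = -65.69 mV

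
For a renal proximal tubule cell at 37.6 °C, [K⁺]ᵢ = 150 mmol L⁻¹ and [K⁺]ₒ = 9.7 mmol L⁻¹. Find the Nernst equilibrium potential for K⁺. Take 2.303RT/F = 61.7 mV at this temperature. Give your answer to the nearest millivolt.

-73 mV

E = (61.7/z) · log₁₀([K⁺]_out/[K⁺]_in) with z = +1.
= (61.7/1) · log₁₀(9.7/150) = 61.70 · log₁₀(0.06467)
= 61.70 · (-1.1893) = -73.38 mV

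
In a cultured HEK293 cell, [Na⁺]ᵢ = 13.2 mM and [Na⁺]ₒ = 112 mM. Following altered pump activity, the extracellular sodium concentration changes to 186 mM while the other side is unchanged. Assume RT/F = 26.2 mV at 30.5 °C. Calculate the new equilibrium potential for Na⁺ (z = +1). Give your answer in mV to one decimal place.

69.3 mV

After the shift: [Na⁺]_out = 186, [Na⁺]_in = 13.2 mM.
E_new = (26.2/1)·ln(186/13.2) = 26.20 · (2.6455) = 69.31 mV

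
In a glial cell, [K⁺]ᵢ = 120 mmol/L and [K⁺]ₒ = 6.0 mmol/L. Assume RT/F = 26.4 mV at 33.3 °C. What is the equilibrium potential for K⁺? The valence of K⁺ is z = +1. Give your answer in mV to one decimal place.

E = (26.4/z) · ln([K⁺]_out/[K⁺]_in) with z = +1.
= (26.4/1) · ln(6.0/120) = 26.40 · ln(0.05)
= 26.40 · (-2.9957) = -79.09 mV

-79.1 mV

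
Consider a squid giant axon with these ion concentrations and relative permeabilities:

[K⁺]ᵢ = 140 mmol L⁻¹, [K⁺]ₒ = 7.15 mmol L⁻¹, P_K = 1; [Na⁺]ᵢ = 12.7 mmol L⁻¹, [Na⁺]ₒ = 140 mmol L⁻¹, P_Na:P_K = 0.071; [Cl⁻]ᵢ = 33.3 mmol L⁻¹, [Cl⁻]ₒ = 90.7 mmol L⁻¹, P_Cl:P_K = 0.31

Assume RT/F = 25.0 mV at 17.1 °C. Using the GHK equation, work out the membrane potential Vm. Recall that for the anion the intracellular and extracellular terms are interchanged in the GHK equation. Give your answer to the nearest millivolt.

Vm = 25.0 · ln[(Σ P·[cation]ₒ + Σ P·[anion]ᵢ) / (Σ P·[cation]ᵢ + Σ P·[anion]ₒ)]
Numerator = 1×7.15 + 0.071×140 + 0.31×33.3 = 27.41
Denominator = 1×140 + 0.071×12.7 + 0.31×90.7 = 169
Vm = 25.0 · ln(0.16219) = 25.0 × (-1.8190) = -45.47 mV

-45 mV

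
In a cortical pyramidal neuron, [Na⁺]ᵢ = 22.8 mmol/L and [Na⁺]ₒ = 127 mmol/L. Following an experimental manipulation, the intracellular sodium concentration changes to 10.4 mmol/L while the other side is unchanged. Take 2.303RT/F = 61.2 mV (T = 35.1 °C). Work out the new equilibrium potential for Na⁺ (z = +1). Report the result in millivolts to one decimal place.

66.5 mV

After the shift: [Na⁺]_out = 127, [Na⁺]_in = 10.4 mmol/L.
E_new = (61.2/1)·log₁₀(127/10.4) = 61.20 · (1.0868) = 66.51 mV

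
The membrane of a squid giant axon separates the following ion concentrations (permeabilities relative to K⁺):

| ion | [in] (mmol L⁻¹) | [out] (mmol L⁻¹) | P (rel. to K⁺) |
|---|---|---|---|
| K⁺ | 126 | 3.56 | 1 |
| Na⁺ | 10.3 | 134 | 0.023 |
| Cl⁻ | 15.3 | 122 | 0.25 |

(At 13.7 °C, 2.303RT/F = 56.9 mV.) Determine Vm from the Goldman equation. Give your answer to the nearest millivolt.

Vm = 56.9 · log₁₀[(Σ P·[cation]ₒ + Σ P·[anion]ᵢ) / (Σ P·[cation]ᵢ + Σ P·[anion]ₒ)]
Numerator = 1×3.56 + 0.023×134 + 0.25×15.3 = 10.47
Denominator = 1×126 + 0.023×10.3 + 0.25×122 = 156.7
Vm = 56.9 · log₁₀(0.066781) = 56.9 × (-1.1753) = -66.88 mV

-67 mV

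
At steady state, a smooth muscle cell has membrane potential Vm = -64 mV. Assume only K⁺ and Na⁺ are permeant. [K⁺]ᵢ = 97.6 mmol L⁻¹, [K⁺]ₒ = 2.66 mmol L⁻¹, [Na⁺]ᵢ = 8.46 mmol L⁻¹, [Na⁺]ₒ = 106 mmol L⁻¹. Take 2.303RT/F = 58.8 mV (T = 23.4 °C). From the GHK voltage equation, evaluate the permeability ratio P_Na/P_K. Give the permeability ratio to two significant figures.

Let α = P_Na/P_K. GHK: Vm = 58.8·log₁₀[(Kₒ + α·Naₒ)/(Kᵢ + α·Naᵢ)].
10^(Vm/58.8) = 10^(-64.0/58.8) = 0.081576
So 0.081576·(Kᵢ + α·Naᵢ) = Kₒ + α·Naₒ → α = (0.081576·97.6 − 2.66) / (106.0 − 0.081576·8.46)
α = (7.962 − 2.66) / (106.0 − 0.6901) = 5.302/105.3 = 0.05035

0.050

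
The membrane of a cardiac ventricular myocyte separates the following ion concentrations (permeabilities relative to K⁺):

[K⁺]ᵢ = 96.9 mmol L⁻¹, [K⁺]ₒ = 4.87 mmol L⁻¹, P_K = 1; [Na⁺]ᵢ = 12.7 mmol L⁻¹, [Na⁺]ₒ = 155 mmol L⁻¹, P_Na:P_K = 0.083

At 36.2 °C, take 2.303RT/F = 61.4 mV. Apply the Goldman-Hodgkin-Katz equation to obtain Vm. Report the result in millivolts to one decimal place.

-45.6 mV

Vm = 61.4 · log₁₀[(Σ P·[cation]ₒ + Σ P·[anion]ᵢ) / (Σ P·[cation]ᵢ + Σ P·[anion]ₒ)]
Numerator = 1×4.87 + 0.083×155 = 17.73
Denominator = 1×96.9 + 0.083×12.7 = 97.95
Vm = 61.4 · log₁₀(0.18105) = 61.4 × (-0.7422) = -45.57 mV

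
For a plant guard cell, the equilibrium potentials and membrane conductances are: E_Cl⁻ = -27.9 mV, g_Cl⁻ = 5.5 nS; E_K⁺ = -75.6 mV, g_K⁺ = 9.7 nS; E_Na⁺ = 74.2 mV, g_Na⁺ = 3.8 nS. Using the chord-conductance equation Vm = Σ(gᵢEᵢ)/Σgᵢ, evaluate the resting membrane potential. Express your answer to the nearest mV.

Σ gᵢEᵢ = 5.5·(-27.9) + 9.7·(-75.6) + 3.8·(74.2) = -604.81
Σ gᵢ = 5.5 + 9.7 + 3.8 = 19
Vm = -604.81 / 19 = -31.83 mV

-32 mV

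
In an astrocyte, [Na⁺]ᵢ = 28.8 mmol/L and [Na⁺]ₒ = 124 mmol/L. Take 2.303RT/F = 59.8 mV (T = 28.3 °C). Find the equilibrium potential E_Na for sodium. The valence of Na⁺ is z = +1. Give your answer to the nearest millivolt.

38 mV

E = (59.8/z) · log₁₀([Na⁺]_out/[Na⁺]_in) with z = +1.
= (59.8/1) · log₁₀(124/28.8) = 59.80 · log₁₀(4.306)
= 59.80 · (0.6340) = 37.91 mV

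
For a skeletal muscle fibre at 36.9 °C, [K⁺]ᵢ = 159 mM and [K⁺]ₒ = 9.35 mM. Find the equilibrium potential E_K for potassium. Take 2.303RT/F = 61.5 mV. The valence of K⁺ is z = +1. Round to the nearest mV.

E = (61.5/z) · log₁₀([K⁺]_out/[K⁺]_in) with z = +1.
= (61.5/1) · log₁₀(9.35/159) = 61.50 · log₁₀(0.05881)
= 61.50 · (-1.2306) = -75.68 mV

-76 mV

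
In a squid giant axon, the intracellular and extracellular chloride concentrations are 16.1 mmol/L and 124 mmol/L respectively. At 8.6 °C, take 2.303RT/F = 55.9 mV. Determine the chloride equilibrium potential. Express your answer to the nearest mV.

E = (55.9/z) · log₁₀([Cl⁻]_out/[Cl⁻]_in) with z = -1.
For an anion, dividing by z = -1 reverses the sign.
= (55.9/-1) · log₁₀(124/16.1) = -55.90 · log₁₀(7.702)
= -55.90 · (0.8866) = -49.56 mV

-50 mV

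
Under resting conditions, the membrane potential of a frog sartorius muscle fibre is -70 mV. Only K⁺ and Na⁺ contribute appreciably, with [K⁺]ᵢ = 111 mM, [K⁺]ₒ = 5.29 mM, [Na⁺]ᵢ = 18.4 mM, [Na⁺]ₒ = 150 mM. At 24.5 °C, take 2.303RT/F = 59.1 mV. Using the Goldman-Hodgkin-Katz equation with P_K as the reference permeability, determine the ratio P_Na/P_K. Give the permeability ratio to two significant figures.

0.013

Let α = P_Na/P_K. GHK: Vm = 59.1·log₁₀[(Kₒ + α·Naₒ)/(Kᵢ + α·Naᵢ)].
10^(Vm/59.1) = 10^(-70.0/59.1) = 0.065398
So 0.065398·(Kᵢ + α·Naᵢ) = Kₒ + α·Naₒ → α = (0.065398·111.0 − 5.29) / (150.0 − 0.065398·18.4)
α = (7.259 − 5.29) / (150.0 − 1.203) = 1.969/148.8 = 0.01323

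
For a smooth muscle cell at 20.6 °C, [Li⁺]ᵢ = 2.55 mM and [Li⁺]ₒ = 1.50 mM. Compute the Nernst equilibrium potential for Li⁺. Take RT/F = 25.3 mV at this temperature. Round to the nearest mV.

E = (25.3/z) · ln([Li⁺]_out/[Li⁺]_in) with z = +1.
= (25.3/1) · ln(1.50/2.55) = 25.30 · ln(0.5882)
= 25.30 · (-0.5306) = -13.42 mV

-13 mV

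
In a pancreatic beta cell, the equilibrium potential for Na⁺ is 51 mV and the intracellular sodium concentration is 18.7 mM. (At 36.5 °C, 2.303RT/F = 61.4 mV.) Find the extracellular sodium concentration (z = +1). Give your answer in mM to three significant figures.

Nernst: E = (61.4/1) · log₁₀([out]/[in]), so log₁₀([out]/[in]) = 51.0 × 1 / 61.4 = 0.8306.
[out]/[in] = 10^(0.8306) = 6.77.
[out] = 6.77 × 18.7 = 126.6 mM.

127 mM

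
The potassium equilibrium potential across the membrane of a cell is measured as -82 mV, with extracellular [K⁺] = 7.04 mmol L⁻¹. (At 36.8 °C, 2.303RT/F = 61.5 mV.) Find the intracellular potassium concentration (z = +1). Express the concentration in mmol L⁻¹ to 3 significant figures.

Nernst: E = (61.5/1) · log₁₀([out]/[in]), so log₁₀([out]/[in]) = -82.0 × 1 / 61.5 = -1.3333.
[out]/[in] = 10^(-1.3333) = 0.04642.
[in] = 7.04 / 0.04642 = 151.7 mmol L⁻¹.

152 mmol L⁻¹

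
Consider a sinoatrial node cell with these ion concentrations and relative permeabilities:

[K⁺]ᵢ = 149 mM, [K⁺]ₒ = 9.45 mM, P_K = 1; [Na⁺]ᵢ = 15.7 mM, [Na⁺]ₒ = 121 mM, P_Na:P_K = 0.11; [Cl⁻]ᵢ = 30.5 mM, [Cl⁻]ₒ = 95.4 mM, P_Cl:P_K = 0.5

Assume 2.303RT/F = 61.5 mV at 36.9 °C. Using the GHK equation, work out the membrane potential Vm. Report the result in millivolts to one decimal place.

Vm = 61.5 · log₁₀[(Σ P·[cation]ₒ + Σ P·[anion]ᵢ) / (Σ P·[cation]ᵢ + Σ P·[anion]ₒ)]
Numerator = 1×9.45 + 0.11×121 + 0.5×30.5 = 38.01
Denominator = 1×149 + 0.11×15.7 + 0.5×95.4 = 198.4
Vm = 61.5 · log₁₀(0.19156) = 61.5 × (-0.7177) = -44.14 mV

-44.1 mV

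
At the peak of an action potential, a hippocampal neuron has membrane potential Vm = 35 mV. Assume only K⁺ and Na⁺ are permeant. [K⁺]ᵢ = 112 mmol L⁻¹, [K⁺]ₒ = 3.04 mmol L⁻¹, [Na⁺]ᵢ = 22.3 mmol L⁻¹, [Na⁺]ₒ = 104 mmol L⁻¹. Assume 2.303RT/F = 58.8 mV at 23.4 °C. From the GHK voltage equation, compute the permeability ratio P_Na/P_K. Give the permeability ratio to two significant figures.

27

Let α = P_Na/P_K. GHK: Vm = 58.8·log₁₀[(Kₒ + α·Naₒ)/(Kᵢ + α·Naᵢ)].
10^(Vm/58.8) = 10^(35.0/58.8) = 3.9377
So 3.9377·(Kᵢ + α·Naᵢ) = Kₒ + α·Naₒ → α = (3.9377·112.0 − 3.04) / (104.0 − 3.9377·22.3)
α = (441 − 3.04) / (104.0 − 87.81) = 438/16.19 = 27.05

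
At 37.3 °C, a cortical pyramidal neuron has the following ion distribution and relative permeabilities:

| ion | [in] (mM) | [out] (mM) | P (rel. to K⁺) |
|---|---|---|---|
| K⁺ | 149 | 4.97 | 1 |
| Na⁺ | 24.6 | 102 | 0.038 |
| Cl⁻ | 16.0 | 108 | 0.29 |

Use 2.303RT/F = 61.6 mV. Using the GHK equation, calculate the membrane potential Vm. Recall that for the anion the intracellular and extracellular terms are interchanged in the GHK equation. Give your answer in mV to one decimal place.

Vm = 61.6 · log₁₀[(Σ P·[cation]ₒ + Σ P·[anion]ᵢ) / (Σ P·[cation]ᵢ + Σ P·[anion]ₒ)]
Numerator = 1×4.97 + 0.038×102 + 0.29×16.0 = 13.49
Denominator = 1×149 + 0.038×24.6 + 0.29×108 = 181.3
Vm = 61.6 · log₁₀(0.074404) = 61.6 × (-1.1284) = -69.51 mV

-69.5 mV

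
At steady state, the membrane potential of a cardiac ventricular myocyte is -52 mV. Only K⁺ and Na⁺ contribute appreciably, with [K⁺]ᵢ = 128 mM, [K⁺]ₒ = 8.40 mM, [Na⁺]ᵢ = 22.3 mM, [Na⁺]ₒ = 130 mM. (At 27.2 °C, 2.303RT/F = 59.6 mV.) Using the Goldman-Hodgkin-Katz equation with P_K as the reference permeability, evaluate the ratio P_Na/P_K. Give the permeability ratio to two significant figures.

0.069

Let α = P_Na/P_K. GHK: Vm = 59.6·log₁₀[(Kₒ + α·Naₒ)/(Kᵢ + α·Naᵢ)].
10^(Vm/59.6) = 10^(-52.0/59.6) = 0.13413
So 0.13413·(Kᵢ + α·Naᵢ) = Kₒ + α·Naₒ → α = (0.13413·128.0 − 8.4) / (130.0 − 0.13413·22.3)
α = (17.17 − 8.4) / (130.0 − 2.991) = 8.768/127 = 0.06904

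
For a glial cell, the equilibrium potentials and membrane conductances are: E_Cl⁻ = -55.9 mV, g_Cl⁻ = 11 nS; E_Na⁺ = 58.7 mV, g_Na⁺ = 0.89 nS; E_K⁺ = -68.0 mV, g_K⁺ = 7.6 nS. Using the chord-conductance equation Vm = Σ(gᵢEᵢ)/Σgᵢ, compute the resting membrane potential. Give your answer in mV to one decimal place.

Σ gᵢEᵢ = 11·(-55.9) + 0.89·(58.7) + 7.6·(-68.0) = -1079.46
Σ gᵢ = 11 + 0.89 + 7.6 = 19.49
Vm = -1079.46 / 19.49 = -55.39 mV

-55.4 mV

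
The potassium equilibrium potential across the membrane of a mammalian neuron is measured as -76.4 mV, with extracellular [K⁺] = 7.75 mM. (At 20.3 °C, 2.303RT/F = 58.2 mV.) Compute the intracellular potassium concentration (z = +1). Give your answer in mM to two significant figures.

Nernst: E = (58.2/1) · log₁₀([out]/[in]), so log₁₀([out]/[in]) = -76.4 × 1 / 58.2 = -1.3127.
[out]/[in] = 10^(-1.3127) = 0.04867.
[in] = 7.75 / 0.04867 = 159.2 mM.

160 mM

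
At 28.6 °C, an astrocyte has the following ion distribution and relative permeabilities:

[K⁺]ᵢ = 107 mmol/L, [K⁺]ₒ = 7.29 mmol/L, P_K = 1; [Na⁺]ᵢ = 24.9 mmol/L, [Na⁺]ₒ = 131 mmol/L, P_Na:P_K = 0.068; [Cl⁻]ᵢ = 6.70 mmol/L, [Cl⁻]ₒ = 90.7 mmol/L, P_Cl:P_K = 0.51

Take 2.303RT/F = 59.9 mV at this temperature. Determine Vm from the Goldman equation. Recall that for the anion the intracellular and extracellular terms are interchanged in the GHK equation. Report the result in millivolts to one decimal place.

Vm = 59.9 · log₁₀[(Σ P·[cation]ₒ + Σ P·[anion]ᵢ) / (Σ P·[cation]ᵢ + Σ P·[anion]ₒ)]
Numerator = 1×7.29 + 0.068×131 + 0.51×6.70 = 19.62
Denominator = 1×107 + 0.068×24.9 + 0.51×90.7 = 155
Vm = 59.9 · log₁₀(0.12659) = 59.9 × (-0.8976) = -53.77 mV

-53.8 mV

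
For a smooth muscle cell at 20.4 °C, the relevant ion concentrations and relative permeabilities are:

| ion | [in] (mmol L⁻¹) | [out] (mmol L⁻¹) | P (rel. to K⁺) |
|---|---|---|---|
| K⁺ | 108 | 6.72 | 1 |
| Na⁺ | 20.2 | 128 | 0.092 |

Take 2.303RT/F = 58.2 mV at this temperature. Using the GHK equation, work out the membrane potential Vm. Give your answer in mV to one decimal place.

Vm = 58.2 · log₁₀[(Σ P·[cation]ₒ + Σ P·[anion]ᵢ) / (Σ P·[cation]ᵢ + Σ P·[anion]ₒ)]
Numerator = 1×6.72 + 0.092×128 = 18.5
Denominator = 1×108 + 0.092×20.2 = 109.9
Vm = 58.2 · log₁₀(0.16836) = 58.2 × (-0.7738) = -45.03 mV

-45.0 mV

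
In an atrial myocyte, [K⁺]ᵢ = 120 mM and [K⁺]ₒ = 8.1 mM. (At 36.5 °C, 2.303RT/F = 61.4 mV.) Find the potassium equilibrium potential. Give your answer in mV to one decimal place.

-71.9 mV

E = (61.4/z) · log₁₀([K⁺]_out/[K⁺]_in) with z = +1.
= (61.4/1) · log₁₀(8.1/120) = 61.40 · log₁₀(0.0675)
= 61.40 · (-1.1707) = -71.88 mV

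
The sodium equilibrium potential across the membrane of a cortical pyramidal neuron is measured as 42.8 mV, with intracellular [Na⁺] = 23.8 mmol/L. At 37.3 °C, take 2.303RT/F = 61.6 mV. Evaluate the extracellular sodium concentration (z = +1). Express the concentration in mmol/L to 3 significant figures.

118 mmol/L

Nernst: E = (61.6/1) · log₁₀([out]/[in]), so log₁₀([out]/[in]) = 42.8 × 1 / 61.6 = 0.6948.
[out]/[in] = 10^(0.6948) = 4.952.
[out] = 4.952 × 23.8 = 117.9 mmol/L.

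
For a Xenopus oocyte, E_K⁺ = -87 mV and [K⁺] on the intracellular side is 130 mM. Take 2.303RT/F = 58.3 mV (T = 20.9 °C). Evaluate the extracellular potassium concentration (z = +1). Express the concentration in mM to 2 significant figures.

Nernst: E = (58.3/1) · log₁₀([out]/[in]), so log₁₀([out]/[in]) = -87.0 × 1 / 58.3 = -1.4923.
[out]/[in] = 10^(-1.4923) = 0.03219.
[out] = 0.03219 × 130 = 4.185 mM.

4.2 mM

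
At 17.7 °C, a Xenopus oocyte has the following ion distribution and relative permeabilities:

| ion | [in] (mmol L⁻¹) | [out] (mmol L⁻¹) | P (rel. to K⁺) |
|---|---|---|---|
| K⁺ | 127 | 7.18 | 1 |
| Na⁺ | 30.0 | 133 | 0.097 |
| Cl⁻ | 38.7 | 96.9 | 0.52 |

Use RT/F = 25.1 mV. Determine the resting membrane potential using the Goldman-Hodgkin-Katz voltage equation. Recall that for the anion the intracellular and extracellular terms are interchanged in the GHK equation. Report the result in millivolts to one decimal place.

-37.7 mV

Vm = 25.1 · ln[(Σ P·[cation]ₒ + Σ P·[anion]ᵢ) / (Σ P·[cation]ᵢ + Σ P·[anion]ₒ)]
Numerator = 1×7.18 + 0.097×133 + 0.52×38.7 = 40.2
Denominator = 1×127 + 0.097×30.0 + 0.52×96.9 = 180.3
Vm = 25.1 · ln(0.22299) = 25.1 × (-1.5006) = -37.67 mV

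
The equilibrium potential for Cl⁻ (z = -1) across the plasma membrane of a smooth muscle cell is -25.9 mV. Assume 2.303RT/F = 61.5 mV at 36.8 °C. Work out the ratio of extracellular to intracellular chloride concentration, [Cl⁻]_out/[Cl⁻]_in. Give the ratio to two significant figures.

2.6

log₁₀([out]/[in]) = E·z/(61.5) = -25.9 × -1 / 61.5 = 0.4211
[out]/[in] = 10^(0.4211) = 2.637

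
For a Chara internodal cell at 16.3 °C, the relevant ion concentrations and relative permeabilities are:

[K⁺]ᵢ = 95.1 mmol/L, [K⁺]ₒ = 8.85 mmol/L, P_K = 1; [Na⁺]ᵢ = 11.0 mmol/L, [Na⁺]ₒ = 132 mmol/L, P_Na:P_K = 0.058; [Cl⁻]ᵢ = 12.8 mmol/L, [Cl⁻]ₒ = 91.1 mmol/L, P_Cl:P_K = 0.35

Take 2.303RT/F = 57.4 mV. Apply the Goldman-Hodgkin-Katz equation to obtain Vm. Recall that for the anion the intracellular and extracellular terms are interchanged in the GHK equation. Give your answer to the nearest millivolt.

-45 mV

Vm = 57.4 · log₁₀[(Σ P·[cation]ₒ + Σ P·[anion]ᵢ) / (Σ P·[cation]ᵢ + Σ P·[anion]ₒ)]
Numerator = 1×8.85 + 0.058×132 + 0.35×12.8 = 20.99
Denominator = 1×95.1 + 0.058×11.0 + 0.35×91.1 = 127.6
Vm = 57.4 · log₁₀(0.16444) = 57.4 × (-0.7840) = -45.00 mV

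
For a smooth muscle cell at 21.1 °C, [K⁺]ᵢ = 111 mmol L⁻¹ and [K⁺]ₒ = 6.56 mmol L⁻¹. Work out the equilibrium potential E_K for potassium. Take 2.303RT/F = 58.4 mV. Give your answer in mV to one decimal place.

-71.7 mV

E = (58.4/z) · log₁₀([K⁺]_out/[K⁺]_in) with z = +1.
= (58.4/1) · log₁₀(6.56/111) = 58.40 · log₁₀(0.0591)
= 58.40 · (-1.2284) = -71.74 mV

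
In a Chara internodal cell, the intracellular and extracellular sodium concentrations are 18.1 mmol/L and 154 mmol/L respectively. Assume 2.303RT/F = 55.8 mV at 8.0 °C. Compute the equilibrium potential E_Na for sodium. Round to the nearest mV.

52 mV

E = (55.8/z) · log₁₀([Na⁺]_out/[Na⁺]_in) with z = +1.
= (55.8/1) · log₁₀(154/18.1) = 55.80 · log₁₀(8.508)
= 55.80 · (0.9298) = 51.89 mV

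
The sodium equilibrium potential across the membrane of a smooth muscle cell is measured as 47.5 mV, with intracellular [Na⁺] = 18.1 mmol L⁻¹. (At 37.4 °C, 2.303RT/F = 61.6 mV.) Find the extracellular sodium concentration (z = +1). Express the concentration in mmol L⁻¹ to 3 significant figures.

Nernst: E = (61.6/1) · log₁₀([out]/[in]), so log₁₀([out]/[in]) = 47.5 × 1 / 61.6 = 0.7711.
[out]/[in] = 10^(0.7711) = 5.903.
[out] = 5.903 × 18.1 = 106.9 mmol L⁻¹.

107 mmol L⁻¹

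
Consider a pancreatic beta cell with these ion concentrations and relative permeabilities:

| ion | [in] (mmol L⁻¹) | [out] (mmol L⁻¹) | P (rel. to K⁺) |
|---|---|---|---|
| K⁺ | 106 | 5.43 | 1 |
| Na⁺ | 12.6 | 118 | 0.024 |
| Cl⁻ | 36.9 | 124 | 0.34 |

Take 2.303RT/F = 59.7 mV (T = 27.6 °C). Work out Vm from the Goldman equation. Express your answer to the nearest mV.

Vm = 59.7 · log₁₀[(Σ P·[cation]ₒ + Σ P·[anion]ᵢ) / (Σ P·[cation]ᵢ + Σ P·[anion]ₒ)]
Numerator = 1×5.43 + 0.024×118 + 0.34×36.9 = 20.81
Denominator = 1×106 + 0.024×12.6 + 0.34×124 = 148.5
Vm = 59.7 · log₁₀(0.14016) = 59.7 × (-0.8534) = -50.95 mV

-51 mV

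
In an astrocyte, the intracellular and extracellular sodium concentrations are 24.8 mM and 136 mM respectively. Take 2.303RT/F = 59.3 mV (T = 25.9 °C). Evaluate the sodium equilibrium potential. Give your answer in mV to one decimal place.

E = (59.3/z) · log₁₀([Na⁺]_out/[Na⁺]_in) with z = +1.
= (59.3/1) · log₁₀(136/24.8) = 59.30 · log₁₀(5.484)
= 59.30 · (0.7391) = 43.83 mV

43.8 mV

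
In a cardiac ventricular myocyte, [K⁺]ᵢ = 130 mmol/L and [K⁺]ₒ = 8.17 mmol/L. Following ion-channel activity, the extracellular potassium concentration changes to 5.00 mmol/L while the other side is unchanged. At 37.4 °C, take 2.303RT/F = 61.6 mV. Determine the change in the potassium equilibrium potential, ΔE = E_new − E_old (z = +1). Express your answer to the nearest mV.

-13 mV

E_old = (61.6/1)·log₁₀(8.17/130) = -74.03 mV
E_new = (61.6/1)·log₁₀(5.00/130) = -87.16 mV
ΔE = -87.16 − (-74.03) = -13.14 mV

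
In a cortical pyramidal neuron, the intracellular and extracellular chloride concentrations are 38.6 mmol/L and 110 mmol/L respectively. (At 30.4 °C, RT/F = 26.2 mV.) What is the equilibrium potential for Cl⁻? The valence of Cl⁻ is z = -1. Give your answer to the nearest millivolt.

E = (26.2/z) · ln([Cl⁻]_out/[Cl⁻]_in) with z = -1.
For an anion, dividing by z = -1 reverses the sign.
= (26.2/-1) · ln(110/38.6) = -26.20 · ln(2.85)
= -26.20 · (1.0472) = -27.44 mV

-27 mV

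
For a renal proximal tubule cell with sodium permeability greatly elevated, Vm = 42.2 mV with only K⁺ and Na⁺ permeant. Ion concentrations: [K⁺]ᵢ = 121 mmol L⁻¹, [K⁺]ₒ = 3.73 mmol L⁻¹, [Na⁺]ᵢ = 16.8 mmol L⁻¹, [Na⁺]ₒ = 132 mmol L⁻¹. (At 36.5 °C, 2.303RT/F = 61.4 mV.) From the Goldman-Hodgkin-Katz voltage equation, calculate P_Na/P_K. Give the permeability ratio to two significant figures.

12

Let α = P_Na/P_K. GHK: Vm = 61.4·log₁₀[(Kₒ + α·Naₒ)/(Kᵢ + α·Naᵢ)].
10^(Vm/61.4) = 10^(42.2/61.4) = 4.8674
So 4.8674·(Kᵢ + α·Naᵢ) = Kₒ + α·Naₒ → α = (4.8674·121.0 − 3.73) / (132.0 − 4.8674·16.8)
α = (589 − 3.73) / (132.0 − 81.77) = 585.2/50.23 = 11.65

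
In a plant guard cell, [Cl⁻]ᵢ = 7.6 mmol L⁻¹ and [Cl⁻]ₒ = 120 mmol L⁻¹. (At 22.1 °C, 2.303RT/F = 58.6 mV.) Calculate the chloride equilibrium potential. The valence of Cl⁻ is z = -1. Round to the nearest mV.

E = (58.6/z) · log₁₀([Cl⁻]_out/[Cl⁻]_in) with z = -1.
For an anion, dividing by z = -1 reverses the sign.
= (58.6/-1) · log₁₀(120/7.6) = -58.60 · log₁₀(15.79)
= -58.60 · (1.1984) = -70.22 mV

-70 mV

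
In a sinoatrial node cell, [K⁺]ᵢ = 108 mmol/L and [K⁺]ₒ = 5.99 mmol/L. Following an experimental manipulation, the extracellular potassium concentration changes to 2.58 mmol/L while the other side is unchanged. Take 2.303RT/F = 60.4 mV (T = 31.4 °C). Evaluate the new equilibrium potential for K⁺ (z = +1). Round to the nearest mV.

After the shift: [K⁺]_out = 2.58, [K⁺]_in = 108 mmol/L.
E_new = (60.4/1)·log₁₀(2.58/108) = 60.40 · (-1.6218) = -97.96 mV

-98 mV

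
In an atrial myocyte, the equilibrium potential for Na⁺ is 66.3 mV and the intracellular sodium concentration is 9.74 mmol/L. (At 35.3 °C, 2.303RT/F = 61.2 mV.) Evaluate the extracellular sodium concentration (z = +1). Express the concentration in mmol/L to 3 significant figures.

Nernst: E = (61.2/1) · log₁₀([out]/[in]), so log₁₀([out]/[in]) = 66.3 × 1 / 61.2 = 1.0833.
[out]/[in] = 10^(1.0833) = 12.12.
[out] = 12.12 × 9.74 = 118 mmol/L.

118 mmol/L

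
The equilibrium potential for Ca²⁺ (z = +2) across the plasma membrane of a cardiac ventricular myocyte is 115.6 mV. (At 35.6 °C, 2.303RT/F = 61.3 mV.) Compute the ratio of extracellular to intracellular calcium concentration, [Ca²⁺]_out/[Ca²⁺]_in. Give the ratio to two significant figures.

5900

log₁₀([out]/[in]) = E·z/(61.3) = 115.6 × 2 / 61.3 = 3.7716
[out]/[in] = 10^(3.7716) = 5910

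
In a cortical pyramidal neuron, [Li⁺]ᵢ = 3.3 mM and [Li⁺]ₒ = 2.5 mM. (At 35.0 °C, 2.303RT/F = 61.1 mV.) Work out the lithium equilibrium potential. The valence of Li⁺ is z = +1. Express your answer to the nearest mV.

-7 mV

E = (61.1/z) · log₁₀([Li⁺]_out/[Li⁺]_in) with z = +1.
= (61.1/1) · log₁₀(2.5/3.3) = 61.10 · log₁₀(0.7576)
= 61.10 · (-0.1206) = -7.37 mV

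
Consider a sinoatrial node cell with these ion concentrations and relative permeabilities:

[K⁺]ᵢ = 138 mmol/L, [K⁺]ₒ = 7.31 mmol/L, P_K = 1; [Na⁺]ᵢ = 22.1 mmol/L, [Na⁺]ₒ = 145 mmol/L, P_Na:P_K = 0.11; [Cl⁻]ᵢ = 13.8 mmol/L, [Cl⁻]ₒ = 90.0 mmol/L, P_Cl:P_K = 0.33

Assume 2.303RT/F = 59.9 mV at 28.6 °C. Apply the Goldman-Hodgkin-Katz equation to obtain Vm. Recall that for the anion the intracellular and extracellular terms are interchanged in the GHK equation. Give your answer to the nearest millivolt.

Vm = 59.9 · log₁₀[(Σ P·[cation]ₒ + Σ P·[anion]ᵢ) / (Σ P·[cation]ᵢ + Σ P·[anion]ₒ)]
Numerator = 1×7.31 + 0.11×145 + 0.33×13.8 = 27.81
Denominator = 1×138 + 0.11×22.1 + 0.33×90.0 = 170.1
Vm = 59.9 · log₁₀(0.16349) = 59.9 × (-0.7865) = -47.11 mV

-47 mV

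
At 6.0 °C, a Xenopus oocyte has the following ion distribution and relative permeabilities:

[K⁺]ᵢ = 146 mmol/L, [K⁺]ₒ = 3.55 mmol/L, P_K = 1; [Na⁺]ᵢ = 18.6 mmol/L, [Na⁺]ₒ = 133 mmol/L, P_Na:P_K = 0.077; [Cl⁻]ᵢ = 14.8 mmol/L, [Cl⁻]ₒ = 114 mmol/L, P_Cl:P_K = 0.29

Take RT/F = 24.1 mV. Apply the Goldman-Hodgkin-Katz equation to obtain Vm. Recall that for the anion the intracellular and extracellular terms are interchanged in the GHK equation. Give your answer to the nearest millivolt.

-55 mV

Vm = 24.1 · ln[(Σ P·[cation]ₒ + Σ P·[anion]ᵢ) / (Σ P·[cation]ᵢ + Σ P·[anion]ₒ)]
Numerator = 1×3.55 + 0.077×133 + 0.29×14.8 = 18.08
Denominator = 1×146 + 0.077×18.6 + 0.29×114 = 180.5
Vm = 24.1 · ln(0.10019) = 24.1 × (-2.3007) = -55.45 mV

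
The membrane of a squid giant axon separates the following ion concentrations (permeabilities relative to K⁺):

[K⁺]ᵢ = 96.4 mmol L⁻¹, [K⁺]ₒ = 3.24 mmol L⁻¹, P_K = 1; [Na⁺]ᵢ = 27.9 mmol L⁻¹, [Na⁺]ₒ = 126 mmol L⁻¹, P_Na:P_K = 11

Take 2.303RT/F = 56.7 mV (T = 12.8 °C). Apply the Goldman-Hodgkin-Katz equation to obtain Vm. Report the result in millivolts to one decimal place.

Vm = 56.7 · log₁₀[(Σ P·[cation]ₒ + Σ P·[anion]ᵢ) / (Σ P·[cation]ᵢ + Σ P·[anion]ₒ)]
Numerator = 1×3.24 + 11×126 = 1389
Denominator = 1×96.4 + 11×27.9 = 403.3
Vm = 56.7 · log₁₀(3.4447) = 56.7 × (0.5371) = 30.46 mV

30.5 mV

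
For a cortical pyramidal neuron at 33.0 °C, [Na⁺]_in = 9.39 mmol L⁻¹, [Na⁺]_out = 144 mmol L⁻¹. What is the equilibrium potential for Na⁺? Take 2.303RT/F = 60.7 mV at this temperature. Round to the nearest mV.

E = (60.7/z) · log₁₀([Na⁺]_out/[Na⁺]_in) with z = +1.
= (60.7/1) · log₁₀(144/9.39) = 60.70 · log₁₀(15.34)
= 60.70 · (1.1857) = 71.97 mV

72 mV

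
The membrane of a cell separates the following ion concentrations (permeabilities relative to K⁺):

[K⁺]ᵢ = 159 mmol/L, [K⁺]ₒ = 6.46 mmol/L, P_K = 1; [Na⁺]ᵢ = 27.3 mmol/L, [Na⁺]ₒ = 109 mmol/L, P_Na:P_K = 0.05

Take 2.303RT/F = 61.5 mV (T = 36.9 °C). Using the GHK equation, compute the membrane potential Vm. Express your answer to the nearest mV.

-69 mV

Vm = 61.5 · log₁₀[(Σ P·[cation]ₒ + Σ P·[anion]ᵢ) / (Σ P·[cation]ᵢ + Σ P·[anion]ₒ)]
Numerator = 1×6.46 + 0.05×109 = 11.91
Denominator = 1×159 + 0.05×27.3 = 160.4
Vm = 61.5 · log₁₀(0.074268) = 61.5 × (-1.1292) = -69.45 mV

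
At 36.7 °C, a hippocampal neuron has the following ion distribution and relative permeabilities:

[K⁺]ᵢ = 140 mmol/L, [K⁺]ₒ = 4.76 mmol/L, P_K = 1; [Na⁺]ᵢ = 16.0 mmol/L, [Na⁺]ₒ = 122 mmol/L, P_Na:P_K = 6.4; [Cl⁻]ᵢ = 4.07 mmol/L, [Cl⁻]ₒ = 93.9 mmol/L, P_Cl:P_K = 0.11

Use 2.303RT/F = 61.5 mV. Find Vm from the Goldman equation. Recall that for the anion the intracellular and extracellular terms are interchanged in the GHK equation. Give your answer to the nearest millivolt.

Vm = 61.5 · log₁₀[(Σ P·[cation]ₒ + Σ P·[anion]ᵢ) / (Σ P·[cation]ᵢ + Σ P·[anion]ₒ)]
Numerator = 1×4.76 + 6.4×122 + 0.11×4.07 = 786
Denominator = 1×140 + 6.4×16.0 + 0.11×93.9 = 252.7
Vm = 61.5 · log₁₀(3.1101) = 61.5 × (0.4928) = 30.31 mV

30 mV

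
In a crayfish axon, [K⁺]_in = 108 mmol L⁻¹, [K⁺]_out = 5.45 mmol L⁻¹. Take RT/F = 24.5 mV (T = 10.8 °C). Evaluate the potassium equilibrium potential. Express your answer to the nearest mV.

E = (24.5/z) · ln([K⁺]_out/[K⁺]_in) with z = +1.
= (24.5/1) · ln(5.45/108) = 24.50 · ln(0.05046)
= 24.50 · (-2.9865) = -73.17 mV

-73 mV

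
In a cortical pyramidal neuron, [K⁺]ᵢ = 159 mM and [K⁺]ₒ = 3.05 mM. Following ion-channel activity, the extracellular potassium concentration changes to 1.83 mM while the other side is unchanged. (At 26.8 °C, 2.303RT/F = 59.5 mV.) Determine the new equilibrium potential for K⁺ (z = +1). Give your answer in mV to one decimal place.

-115.4 mV

After the shift: [K⁺]_out = 1.83, [K⁺]_in = 159 mM.
E_new = (59.5/1)·log₁₀(1.83/159) = 59.50 · (-1.9389) = -115.37 mV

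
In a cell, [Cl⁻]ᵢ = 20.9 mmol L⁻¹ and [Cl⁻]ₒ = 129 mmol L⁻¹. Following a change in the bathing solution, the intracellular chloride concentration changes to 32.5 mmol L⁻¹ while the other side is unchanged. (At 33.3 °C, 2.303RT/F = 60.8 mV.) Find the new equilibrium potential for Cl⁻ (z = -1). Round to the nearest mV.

-36 mV

After the shift: [Cl⁻]_out = 129, [Cl⁻]_in = 32.5 mmol L⁻¹.
E_new = (60.8/-1)·log₁₀(129/32.5) = -60.80 · (0.5987) = -36.40 mV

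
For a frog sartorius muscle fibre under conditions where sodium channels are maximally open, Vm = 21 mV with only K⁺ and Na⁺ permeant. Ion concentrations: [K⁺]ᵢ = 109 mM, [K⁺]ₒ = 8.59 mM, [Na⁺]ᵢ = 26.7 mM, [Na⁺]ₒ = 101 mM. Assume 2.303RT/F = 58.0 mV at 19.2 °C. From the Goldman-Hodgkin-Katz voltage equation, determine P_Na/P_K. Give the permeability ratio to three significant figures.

6.13

Let α = P_Na/P_K. GHK: Vm = 58.0·log₁₀[(Kₒ + α·Naₒ)/(Kᵢ + α·Naᵢ)].
10^(Vm/58.0) = 10^(21.0/58.0) = 2.3018
So 2.3018·(Kᵢ + α·Naᵢ) = Kₒ + α·Naₒ → α = (2.3018·109.0 − 8.59) / (101.0 − 2.3018·26.7)
α = (250.9 − 8.59) / (101.0 − 61.46) = 242.3/39.54 = 6.128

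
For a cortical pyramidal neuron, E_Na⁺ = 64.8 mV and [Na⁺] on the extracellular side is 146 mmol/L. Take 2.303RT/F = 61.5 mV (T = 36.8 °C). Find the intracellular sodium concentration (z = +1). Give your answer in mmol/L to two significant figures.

Nernst: E = (61.5/1) · log₁₀([out]/[in]), so log₁₀([out]/[in]) = 64.8 × 1 / 61.5 = 1.0537.
[out]/[in] = 10^(1.0537) = 11.32.
[in] = 146 / 11.32 = 12.9 mmol/L.

13 mmol/L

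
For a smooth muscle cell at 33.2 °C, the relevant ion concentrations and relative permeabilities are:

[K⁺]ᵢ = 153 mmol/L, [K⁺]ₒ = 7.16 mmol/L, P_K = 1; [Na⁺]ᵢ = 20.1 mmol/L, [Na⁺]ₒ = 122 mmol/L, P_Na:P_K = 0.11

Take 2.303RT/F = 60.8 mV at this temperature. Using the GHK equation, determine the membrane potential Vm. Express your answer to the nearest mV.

-53 mV

Vm = 60.8 · log₁₀[(Σ P·[cation]ₒ + Σ P·[anion]ᵢ) / (Σ P·[cation]ᵢ + Σ P·[anion]ₒ)]
Numerator = 1×7.16 + 0.11×122 = 20.58
Denominator = 1×153 + 0.11×20.1 = 155.2
Vm = 60.8 · log₁₀(0.13259) = 60.8 × (-0.8775) = -53.35 mV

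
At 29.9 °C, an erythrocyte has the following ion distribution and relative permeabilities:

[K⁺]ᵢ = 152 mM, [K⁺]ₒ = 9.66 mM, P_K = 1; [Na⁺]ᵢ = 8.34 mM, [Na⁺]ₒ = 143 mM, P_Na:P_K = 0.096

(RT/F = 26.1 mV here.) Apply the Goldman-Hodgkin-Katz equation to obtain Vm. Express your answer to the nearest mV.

Vm = 26.1 · ln[(Σ P·[cation]ₒ + Σ P·[anion]ᵢ) / (Σ P·[cation]ᵢ + Σ P·[anion]ₒ)]
Numerator = 1×9.66 + 0.096×143 = 23.39
Denominator = 1×152 + 0.096×8.34 = 152.8
Vm = 26.1 · ln(0.15306) = 26.1 × (-1.8769) = -48.99 mV

-49 mV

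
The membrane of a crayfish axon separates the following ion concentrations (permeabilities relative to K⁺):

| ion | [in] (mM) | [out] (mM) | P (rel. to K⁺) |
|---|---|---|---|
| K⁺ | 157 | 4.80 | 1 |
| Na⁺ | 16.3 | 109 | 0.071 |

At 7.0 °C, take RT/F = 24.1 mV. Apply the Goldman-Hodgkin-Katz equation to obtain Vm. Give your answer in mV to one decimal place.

-61.1 mV

Vm = 24.1 · ln[(Σ P·[cation]ₒ + Σ P·[anion]ᵢ) / (Σ P·[cation]ᵢ + Σ P·[anion]ₒ)]
Numerator = 1×4.80 + 0.071×109 = 12.54
Denominator = 1×157 + 0.071×16.3 = 158.2
Vm = 24.1 · ln(0.079282) = 24.1 × (-2.5347) = -61.09 mV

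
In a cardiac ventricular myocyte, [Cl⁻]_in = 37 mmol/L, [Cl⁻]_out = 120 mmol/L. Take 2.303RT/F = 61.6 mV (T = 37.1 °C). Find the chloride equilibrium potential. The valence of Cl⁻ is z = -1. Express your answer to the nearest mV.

-31 mV

E = (61.6/z) · log₁₀([Cl⁻]_out/[Cl⁻]_in) with z = -1.
For an anion, dividing by z = -1 reverses the sign.
= (61.6/-1) · log₁₀(120/37) = -61.60 · log₁₀(3.243)
= -61.60 · (0.5110) = -31.48 mV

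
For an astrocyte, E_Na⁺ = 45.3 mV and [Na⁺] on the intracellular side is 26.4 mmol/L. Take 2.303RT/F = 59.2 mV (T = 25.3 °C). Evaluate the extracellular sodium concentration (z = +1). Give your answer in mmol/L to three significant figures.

154 mmol/L

Nernst: E = (59.2/1) · log₁₀([out]/[in]), so log₁₀([out]/[in]) = 45.3 × 1 / 59.2 = 0.7652.
[out]/[in] = 10^(0.7652) = 5.824.
[out] = 5.824 × 26.4 = 153.7 mmol/L.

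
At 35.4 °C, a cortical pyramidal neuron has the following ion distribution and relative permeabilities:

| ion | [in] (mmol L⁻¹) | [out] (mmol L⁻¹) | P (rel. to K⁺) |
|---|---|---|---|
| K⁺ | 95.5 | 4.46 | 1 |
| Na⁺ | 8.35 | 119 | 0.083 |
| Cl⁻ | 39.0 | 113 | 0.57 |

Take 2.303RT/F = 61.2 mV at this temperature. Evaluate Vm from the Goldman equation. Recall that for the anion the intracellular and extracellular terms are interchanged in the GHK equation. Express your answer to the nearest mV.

Vm = 61.2 · log₁₀[(Σ P·[cation]ₒ + Σ P·[anion]ᵢ) / (Σ P·[cation]ᵢ + Σ P·[anion]ₒ)]
Numerator = 1×4.46 + 0.083×119 + 0.57×39.0 = 36.57
Denominator = 1×95.5 + 0.083×8.35 + 0.57×113 = 160.6
Vm = 61.2 · log₁₀(0.22769) = 61.2 × (-0.6427) = -39.33 mV

-39 mV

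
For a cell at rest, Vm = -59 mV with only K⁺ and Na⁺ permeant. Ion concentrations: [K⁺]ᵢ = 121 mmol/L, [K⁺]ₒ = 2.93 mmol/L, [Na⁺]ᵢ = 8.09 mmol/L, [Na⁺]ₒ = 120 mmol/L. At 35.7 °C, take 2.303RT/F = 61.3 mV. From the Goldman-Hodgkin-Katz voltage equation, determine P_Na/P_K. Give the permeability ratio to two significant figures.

0.086

Let α = P_Na/P_K. GHK: Vm = 61.3·log₁₀[(Kₒ + α·Naₒ)/(Kᵢ + α·Naᵢ)].
10^(Vm/61.3) = 10^(-59.0/61.3) = 0.10902
So 0.10902·(Kᵢ + α·Naᵢ) = Kₒ + α·Naₒ → α = (0.10902·121.0 − 2.93) / (120.0 − 0.10902·8.09)
α = (13.19 − 2.93) / (120.0 − 0.882) = 10.26/119.1 = 0.08615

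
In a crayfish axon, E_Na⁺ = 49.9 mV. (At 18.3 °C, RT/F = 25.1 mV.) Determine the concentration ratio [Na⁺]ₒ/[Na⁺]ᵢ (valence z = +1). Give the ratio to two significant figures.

ln([out]/[in]) = E·z/(25.1) = 49.9 × 1 / 25.1 = 1.9880
[out]/[in] = e^(1.9880) = 7.301

7.3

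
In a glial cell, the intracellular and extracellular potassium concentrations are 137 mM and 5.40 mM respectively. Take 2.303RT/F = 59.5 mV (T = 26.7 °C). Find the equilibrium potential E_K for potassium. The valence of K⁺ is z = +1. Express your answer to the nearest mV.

-84 mV

E = (59.5/z) · log₁₀([K⁺]_out/[K⁺]_in) with z = +1.
= (59.5/1) · log₁₀(5.40/137) = 59.50 · log₁₀(0.03942)
= 59.50 · (-1.4043) = -83.56 mV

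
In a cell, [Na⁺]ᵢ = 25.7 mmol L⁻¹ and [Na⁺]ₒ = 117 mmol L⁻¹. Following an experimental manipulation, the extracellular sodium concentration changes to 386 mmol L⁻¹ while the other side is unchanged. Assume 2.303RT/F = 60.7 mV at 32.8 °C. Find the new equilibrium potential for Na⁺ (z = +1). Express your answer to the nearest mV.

After the shift: [Na⁺]_out = 386, [Na⁺]_in = 25.7 mmol L⁻¹.
E_new = (60.7/1)·log₁₀(386/25.7) = 60.70 · (1.1767) = 71.42 mV

71 mV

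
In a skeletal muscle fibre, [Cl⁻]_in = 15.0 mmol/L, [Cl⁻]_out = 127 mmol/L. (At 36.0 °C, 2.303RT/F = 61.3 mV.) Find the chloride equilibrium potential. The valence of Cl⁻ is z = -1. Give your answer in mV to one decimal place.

-56.9 mV

E = (61.3/z) · log₁₀([Cl⁻]_out/[Cl⁻]_in) with z = -1.
For an anion, dividing by z = -1 reverses the sign.
= (61.3/-1) · log₁₀(127/15.0) = -61.30 · log₁₀(8.467)
= -61.30 · (0.9277) = -56.87 mV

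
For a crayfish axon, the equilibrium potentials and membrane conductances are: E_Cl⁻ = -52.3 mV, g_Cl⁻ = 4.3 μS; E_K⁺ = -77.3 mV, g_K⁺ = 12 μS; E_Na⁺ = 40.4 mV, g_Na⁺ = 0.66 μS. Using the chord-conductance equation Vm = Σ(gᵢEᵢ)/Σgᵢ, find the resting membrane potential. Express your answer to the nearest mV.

-66 mV

Σ gᵢEᵢ = 4.3·(-52.3) + 12·(-77.3) + 0.66·(40.4) = -1125.83
Σ gᵢ = 4.3 + 12 + 0.66 = 16.96
Vm = -1125.83 / 16.96 = -66.38 mV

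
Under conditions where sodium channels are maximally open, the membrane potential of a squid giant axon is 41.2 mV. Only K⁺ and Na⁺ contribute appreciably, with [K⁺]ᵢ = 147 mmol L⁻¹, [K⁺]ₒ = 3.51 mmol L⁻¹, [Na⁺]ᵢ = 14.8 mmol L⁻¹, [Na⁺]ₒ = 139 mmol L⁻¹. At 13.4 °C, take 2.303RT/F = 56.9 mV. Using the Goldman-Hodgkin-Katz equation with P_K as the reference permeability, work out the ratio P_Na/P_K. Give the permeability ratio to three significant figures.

12.8

Let α = P_Na/P_K. GHK: Vm = 56.9·log₁₀[(Kₒ + α·Naₒ)/(Kᵢ + α·Naᵢ)].
10^(Vm/56.9) = 10^(41.2/56.9) = 5.2976
So 5.2976·(Kᵢ + α·Naᵢ) = Kₒ + α·Naₒ → α = (5.2976·147.0 − 3.51) / (139.0 − 5.2976·14.8)
α = (778.7 − 3.51) / (139.0 − 78.4) = 775.2/60.6 = 12.79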